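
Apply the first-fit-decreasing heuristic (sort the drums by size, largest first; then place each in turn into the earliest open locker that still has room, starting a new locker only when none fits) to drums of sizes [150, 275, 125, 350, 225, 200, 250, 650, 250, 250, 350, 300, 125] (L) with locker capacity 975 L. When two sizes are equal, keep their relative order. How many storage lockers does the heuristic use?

Sorted descending: 650, 350, 350, 300, 275, 250, 250, 250, 225, 200, 150, 125, 125.
  650 → locker 1 (new)  [load 650/975]
  350 → locker 2 (new)  [load 350/975]
  350 → locker 2  [load 700/975]
  300 → locker 1  [load 950/975]
  275 → locker 2  [load 975/975]
  250 → locker 3 (new)  [load 250/975]
  250 → locker 3  [load 500/975]
  250 → locker 3  [load 750/975]
  225 → locker 3  [load 975/975]
  200 → locker 4 (new)  [load 200/975]
  150 → locker 4  [load 350/975]
  125 → locker 4  [load 475/975]
  125 → locker 4  [load 600/975]
4 storage lockers opened.

4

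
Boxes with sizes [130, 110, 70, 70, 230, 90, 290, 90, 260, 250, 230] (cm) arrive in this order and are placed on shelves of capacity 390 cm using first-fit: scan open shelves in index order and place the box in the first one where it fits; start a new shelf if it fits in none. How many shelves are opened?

6

  130 → shelf 1 (new)  [load 130/390]
  110 → shelf 1  [load 240/390]
  70 → shelf 1  [load 310/390]
  70 → shelf 1  [load 380/390]
  230 → shelf 2 (new)  [load 230/390]
  90 → shelf 2  [load 320/390]
  290 → shelf 3 (new)  [load 290/390]
  90 → shelf 3  [load 380/390]
  260 → shelf 4 (new)  [load 260/390]
  250 → shelf 5 (new)  [load 250/390]
  230 → shelf 6 (new)  [load 230/390]
6 shelves opened.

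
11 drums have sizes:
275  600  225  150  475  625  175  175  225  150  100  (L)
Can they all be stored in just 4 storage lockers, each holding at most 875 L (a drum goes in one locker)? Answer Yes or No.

Yes

A valid assignment using 4 storage lockers:
  locker 1: 625 + 225 = 850
  locker 2: 600 + 275 = 875
  locker 3: 475 + 225 + 175 = 875
  locker 4: 175 + 150 + 150 + 100 = 575
Every load is within 875 L, so 4 storage lockers suffice.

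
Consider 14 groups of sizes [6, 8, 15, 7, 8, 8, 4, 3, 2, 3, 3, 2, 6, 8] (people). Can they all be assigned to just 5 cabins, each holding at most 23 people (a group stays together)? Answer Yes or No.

Yes

A valid assignment using 4 cabins:
  cabin 1: 15 + 8 = 23
  cabin 2: 8 + 8 + 7 = 23
  cabin 3: 8 + 6 + 6 + 3 = 23
  cabin 4: 4 + 3 + 3 + 2 + 2 = 14
That uses only 4 ≤ 5, so 5 cabins are enough.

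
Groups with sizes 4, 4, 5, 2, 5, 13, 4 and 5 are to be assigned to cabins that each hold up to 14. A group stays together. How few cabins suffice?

Total = 13 + 5 + 5 + 5 + 4 + 4 + 4 + 2 = 42.
Lower bound: ⌈42/14⌉ = 3 cabins.
A packing using 4 cabins:
  cabin 1: 13 = 13
  cabin 2: 5 + 5 + 4 = 14
  cabin 3: 5 + 4 + 4 = 13
  cabin 4: 2 = 2
No arrangement into 3 cabins stays within capacity, so 4 is optimal.

4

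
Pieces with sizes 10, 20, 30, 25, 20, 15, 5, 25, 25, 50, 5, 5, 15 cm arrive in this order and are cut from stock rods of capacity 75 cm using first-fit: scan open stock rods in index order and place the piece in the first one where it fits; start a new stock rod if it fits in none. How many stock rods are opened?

4

  10 → stock rod 1 (new)  [load 10/75]
  20 → stock rod 1  [load 30/75]
  30 → stock rod 1  [load 60/75]
  25 → stock rod 2 (new)  [load 25/75]
  20 → stock rod 2  [load 45/75]
  15 → stock rod 1  [load 75/75]
  5 → stock rod 2  [load 50/75]
  25 → stock rod 2  [load 75/75]
  25 → stock rod 3 (new)  [load 25/75]
  50 → stock rod 3  [load 75/75]
  5 → stock rod 4 (new)  [load 5/75]
  5 → stock rod 4  [load 10/75]
  15 → stock rod 4  [load 25/75]
4 stock rods opened.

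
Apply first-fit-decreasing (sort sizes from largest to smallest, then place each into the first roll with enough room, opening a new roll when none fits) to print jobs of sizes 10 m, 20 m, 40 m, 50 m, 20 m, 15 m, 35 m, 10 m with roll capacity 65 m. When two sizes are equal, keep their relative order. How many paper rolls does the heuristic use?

4

Sorted descending: 50, 40, 35, 20, 20, 15, 10, 10.
  50 → roll 1 (new)  [load 50/65]
  40 → roll 2 (new)  [load 40/65]
  35 → roll 3 (new)  [load 35/65]
  20 → roll 2  [load 60/65]
  20 → roll 3  [load 55/65]
  15 → roll 1  [load 65/65]
  10 → roll 3  [load 65/65]
  10 → roll 4 (new)  [load 10/65]
4 paper rolls opened.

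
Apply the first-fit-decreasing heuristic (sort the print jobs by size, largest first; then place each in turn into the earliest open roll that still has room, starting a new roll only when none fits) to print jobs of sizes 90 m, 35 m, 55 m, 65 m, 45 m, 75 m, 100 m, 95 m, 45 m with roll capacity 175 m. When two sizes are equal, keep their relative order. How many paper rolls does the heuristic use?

4

Sorted descending: 100, 95, 90, 75, 65, 55, 45, 45, 35.
  100 → roll 1 (new)  [load 100/175]
  95 → roll 2 (new)  [load 95/175]
  90 → roll 3 (new)  [load 90/175]
  75 → roll 1  [load 175/175]
  65 → roll 2  [load 160/175]
  55 → roll 3  [load 145/175]
  45 → roll 4 (new)  [load 45/175]
  45 → roll 4  [load 90/175]
  35 → roll 4  [load 125/175]
4 paper rolls opened.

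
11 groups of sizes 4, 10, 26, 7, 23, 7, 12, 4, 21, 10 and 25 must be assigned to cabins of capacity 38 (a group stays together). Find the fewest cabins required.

4

Total = 26 + 25 + 23 + 21 + 12 + 10 + 10 + 7 + 7 + 4 + 4 = 149.
Lower bound: ⌈149/38⌉ = 4 cabins.
A packing using 4 cabins:
  cabin 1: 26 + 12 = 38
  cabin 2: 25 + 10 = 35
  cabin 3: 23 + 7 + 4 + 4 = 38
  cabin 4: 21 + 10 + 7 = 38
This matches the lower bound, so 4 is optimal.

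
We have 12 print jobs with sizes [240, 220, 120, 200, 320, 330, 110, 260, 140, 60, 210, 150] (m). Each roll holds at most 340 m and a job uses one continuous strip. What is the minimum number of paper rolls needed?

8

Total = 330 + 320 + 260 + 240 + 220 + 210 + 200 + 150 + 140 + 120 + 110 + 60 = 2360 m.
Lower bound: ⌈2360/340⌉ = 7 paper rolls.
A packing using 8 paper rolls:
  roll 1: 330 = 330
  roll 2: 320 = 320
  roll 3: 260 + 60 = 320
  roll 4: 240 = 240
  roll 5: 220 + 120 = 340
  roll 6: 210 + 110 = 320
  roll 7: 200 + 140 = 340
  roll 8: 150 = 150
No arrangement into 7 paper rolls stays within capacity, so 8 is optimal.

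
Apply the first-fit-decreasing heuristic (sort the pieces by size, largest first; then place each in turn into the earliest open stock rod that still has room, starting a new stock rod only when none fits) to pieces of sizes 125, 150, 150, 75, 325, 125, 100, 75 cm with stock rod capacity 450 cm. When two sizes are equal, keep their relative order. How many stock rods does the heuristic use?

3

Sorted descending: 325, 150, 150, 125, 125, 100, 75, 75.
  325 → stock rod 1 (new)  [load 325/450]
  150 → stock rod 2 (new)  [load 150/450]
  150 → stock rod 2  [load 300/450]
  125 → stock rod 1  [load 450/450]
  125 → stock rod 2  [load 425/450]
  100 → stock rod 3 (new)  [load 100/450]
  75 → stock rod 3  [load 175/450]
  75 → stock rod 3  [load 250/450]
3 stock rods opened.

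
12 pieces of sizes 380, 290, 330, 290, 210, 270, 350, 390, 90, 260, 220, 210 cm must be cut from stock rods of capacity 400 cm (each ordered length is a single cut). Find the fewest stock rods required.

11

Total = 390 + 380 + 350 + 330 + 290 + 290 + 270 + 260 + 220 + 210 + 210 + 90 = 3290 cm.
Lower bound: ⌈3290/400⌉ = 9 stock rods.
Also, 11 pieces each exceed 200 cm, and no two of those can share a stock rod, so at least 11 stock rods are needed.
A packing using 11 stock rods:
  stock rod 1: 390 = 390
  stock rod 2: 380 = 380
  stock rod 3: 350 = 350
  stock rod 4: 330 = 330
  stock rod 5: 290 + 90 = 380
  stock rod 6: 290 = 290
  stock rod 7: 270 = 270
  stock rod 8: 260 = 260
  stock rod 9: 220 = 220
  stock rod 10: 210 = 210
  stock rod 11: 210 = 210
This matches the lower bound, so 11 is optimal.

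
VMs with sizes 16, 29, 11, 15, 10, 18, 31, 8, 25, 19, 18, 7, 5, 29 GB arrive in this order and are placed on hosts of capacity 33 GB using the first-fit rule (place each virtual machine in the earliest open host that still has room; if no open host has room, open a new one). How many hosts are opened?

9

  16 → host 1 (new)  [load 16/33]
  29 → host 2 (new)  [load 29/33]
  11 → host 1  [load 27/33]
  15 → host 3 (new)  [load 15/33]
  10 → host 3  [load 25/33]
  18 → host 4 (new)  [load 18/33]
  31 → host 5 (new)  [load 31/33]
  8 → host 3  [load 33/33]
  25 → host 6 (new)  [load 25/33]
  19 → host 7 (new)  [load 19/33]
  18 → host 8 (new)  [load 18/33]
  7 → host 4  [load 25/33]
  5 → host 1  [load 32/33]
  29 → host 9 (new)  [load 29/33]
9 hosts opened.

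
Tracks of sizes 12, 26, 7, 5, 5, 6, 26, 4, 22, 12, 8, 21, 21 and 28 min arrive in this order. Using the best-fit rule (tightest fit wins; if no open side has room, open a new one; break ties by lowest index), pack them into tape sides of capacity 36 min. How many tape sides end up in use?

7

  12 → side 1 (new)  [load 12/36]
  26 → side 2 (new)  [load 26/36]
  7 → side 2  [load 33/36]
  5 → side 1  [load 17/36]
  5 → side 1  [load 22/36]
  6 → side 1  [load 28/36]
  26 → side 3 (new)  [load 26/36]
  4 → side 1  [load 32/36]
  22 → side 4 (new)  [load 22/36]
  12 → side 4  [load 34/36]
  8 → side 3  [load 34/36]
  21 → side 5 (new)  [load 21/36]
  21 → side 6 (new)  [load 21/36]
  28 → side 7 (new)  [load 28/36]
7 tape sides opened.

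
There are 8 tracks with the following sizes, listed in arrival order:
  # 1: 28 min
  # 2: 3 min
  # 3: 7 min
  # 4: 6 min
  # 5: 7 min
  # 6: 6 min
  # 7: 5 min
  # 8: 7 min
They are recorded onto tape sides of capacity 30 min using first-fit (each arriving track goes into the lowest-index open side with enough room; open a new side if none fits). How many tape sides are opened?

  28 → side 1 (new)  [load 28/30]
  3 → side 2 (new)  [load 3/30]
  7 → side 2  [load 10/30]
  6 → side 2  [load 16/30]
  7 → side 2  [load 23/30]
  6 → side 2  [load 29/30]
  5 → side 3 (new)  [load 5/30]
  7 → side 3  [load 12/30]
3 tape sides opened.

3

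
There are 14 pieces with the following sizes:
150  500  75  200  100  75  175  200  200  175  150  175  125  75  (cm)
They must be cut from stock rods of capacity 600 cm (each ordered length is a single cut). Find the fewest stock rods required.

Total = 500 + 200 + 200 + 200 + 175 + 175 + 175 + 150 + 150 + 125 + 100 + 75 + 75 + 75 = 2375 cm.
Lower bound: ⌈2375/600⌉ = 4 stock rods.
A packing using 4 stock rods:
  stock rod 1: 500 + 100 = 600
  stock rod 2: 200 + 200 + 200 = 600
  stock rod 3: 175 + 175 + 175 + 75 = 600
  stock rod 4: 150 + 150 + 125 + 75 + 75 = 575
This matches the lower bound, so 4 is optimal.

4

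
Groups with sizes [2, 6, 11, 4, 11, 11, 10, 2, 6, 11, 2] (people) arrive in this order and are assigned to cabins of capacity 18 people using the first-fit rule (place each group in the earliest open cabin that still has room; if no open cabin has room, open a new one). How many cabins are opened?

6

  2 → cabin 1 (new)  [load 2/18]
  6 → cabin 1  [load 8/18]
  11 → cabin 2 (new)  [load 11/18]
  4 → cabin 1  [load 12/18]
  11 → cabin 3 (new)  [load 11/18]
  11 → cabin 4 (new)  [load 11/18]
  10 → cabin 5 (new)  [load 10/18]
  2 → cabin 1  [load 14/18]
  6 → cabin 2  [load 17/18]
  11 → cabin 6 (new)  [load 11/18]
  2 → cabin 1  [load 16/18]
6 cabins opened.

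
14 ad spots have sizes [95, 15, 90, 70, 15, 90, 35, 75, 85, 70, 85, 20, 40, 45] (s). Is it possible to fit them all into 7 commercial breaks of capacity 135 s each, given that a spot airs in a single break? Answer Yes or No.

Total = 830 s; ⌈830/135⌉ = 7.
8 ad spots each exceed half the capacity and cannot share a break, forcing at least 8 commercial breaks.
At least 8 commercial breaks are required, but only 7 are allowed.

No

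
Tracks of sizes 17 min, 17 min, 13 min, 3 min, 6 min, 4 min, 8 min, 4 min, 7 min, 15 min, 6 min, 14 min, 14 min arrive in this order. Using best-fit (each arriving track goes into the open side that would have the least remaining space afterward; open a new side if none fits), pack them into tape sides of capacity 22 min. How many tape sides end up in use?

  17 → side 1 (new)  [load 17/22]
  17 → side 2 (new)  [load 17/22]
  13 → side 3 (new)  [load 13/22]
  3 → side 1  [load 20/22]
  6 → side 3  [load 19/22]
  4 → side 2  [load 21/22]
  8 → side 4 (new)  [load 8/22]
  4 → side 4  [load 12/22]
  7 → side 4  [load 19/22]
  15 → side 5 (new)  [load 15/22]
  6 → side 5  [load 21/22]
  14 → side 6 (new)  [load 14/22]
  14 → side 7 (new)  [load 14/22]
7 tape sides opened.

7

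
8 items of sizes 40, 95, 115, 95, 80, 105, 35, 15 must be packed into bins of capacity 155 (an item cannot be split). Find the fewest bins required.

Total = 115 + 105 + 95 + 95 + 80 + 40 + 35 + 15 = 580.
Lower bound: ⌈580/155⌉ = 4 bins.
Also, 5 items each exceed 155/2, and no two of those can share a bin, so at least 5 bins are needed.
A packing using 5 bins:
  bin 1: 115 + 40 = 155
  bin 2: 105 + 35 + 15 = 155
  bin 3: 95 = 95
  bin 4: 95 = 95
  bin 5: 80 = 80
This matches the lower bound, so 5 is optimal.

5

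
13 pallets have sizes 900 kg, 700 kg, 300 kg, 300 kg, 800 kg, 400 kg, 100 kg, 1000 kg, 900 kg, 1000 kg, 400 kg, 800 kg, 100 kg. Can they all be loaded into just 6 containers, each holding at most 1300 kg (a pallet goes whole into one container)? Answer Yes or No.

No

Total = 7700 kg; ⌈7700/1300⌉ = 6.
7 pallets each exceed half the capacity and cannot share a container, forcing at least 7 containers.
At least 7 containers are required, but only 6 are allowed.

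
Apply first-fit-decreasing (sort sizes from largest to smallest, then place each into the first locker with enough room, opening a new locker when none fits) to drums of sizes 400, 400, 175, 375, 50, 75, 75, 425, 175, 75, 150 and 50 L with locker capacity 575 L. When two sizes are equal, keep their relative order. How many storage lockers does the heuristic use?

5

Sorted descending: 425, 400, 400, 375, 175, 175, 150, 75, 75, 75, 50, 50.
  425 → locker 1 (new)  [load 425/575]
  400 → locker 2 (new)  [load 400/575]
  400 → locker 3 (new)  [load 400/575]
  375 → locker 4 (new)  [load 375/575]
  175 → locker 2  [load 575/575]
  175 → locker 3  [load 575/575]
  150 → locker 1  [load 575/575]
  75 → locker 4  [load 450/575]
  75 → locker 4  [load 525/575]
  75 → locker 5 (new)  [load 75/575]
  50 → locker 4  [load 575/575]
  50 → locker 5  [load 125/575]
5 storage lockers opened.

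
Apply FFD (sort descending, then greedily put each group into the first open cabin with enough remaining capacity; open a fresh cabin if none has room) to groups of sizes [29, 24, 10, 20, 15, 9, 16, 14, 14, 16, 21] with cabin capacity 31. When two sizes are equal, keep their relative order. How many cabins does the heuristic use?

Sorted descending: 29, 24, 21, 20, 16, 16, 15, 14, 14, 10, 9.
  29 → cabin 1 (new)  [load 29/31]
  24 → cabin 2 (new)  [load 24/31]
  21 → cabin 3 (new)  [load 21/31]
  20 → cabin 4 (new)  [load 20/31]
  16 → cabin 5 (new)  [load 16/31]
  16 → cabin 6 (new)  [load 16/31]
  15 → cabin 5  [load 31/31]
  14 → cabin 6  [load 30/31]
  14 → cabin 7 (new)  [load 14/31]
  10 → cabin 3  [load 31/31]
  9 → cabin 4  [load 29/31]
7 cabins opened.

7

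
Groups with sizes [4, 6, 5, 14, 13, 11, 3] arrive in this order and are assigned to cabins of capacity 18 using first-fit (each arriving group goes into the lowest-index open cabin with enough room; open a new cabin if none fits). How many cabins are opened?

  4 → cabin 1 (new)  [load 4/18]
  6 → cabin 1  [load 10/18]
  5 → cabin 1  [load 15/18]
  14 → cabin 2 (new)  [load 14/18]
  13 → cabin 3 (new)  [load 13/18]
  11 → cabin 4 (new)  [load 11/18]
  3 → cabin 1  [load 18/18]
4 cabins opened.

4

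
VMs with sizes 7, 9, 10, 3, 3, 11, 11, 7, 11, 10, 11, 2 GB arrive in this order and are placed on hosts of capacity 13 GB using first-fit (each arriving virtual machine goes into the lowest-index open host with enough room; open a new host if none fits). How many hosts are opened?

9

  7 → host 1 (new)  [load 7/13]
  9 → host 2 (new)  [load 9/13]
  10 → host 3 (new)  [load 10/13]
  3 → host 1  [load 10/13]
  3 → host 1  [load 13/13]
  11 → host 4 (new)  [load 11/13]
  11 → host 5 (new)  [load 11/13]
  7 → host 6 (new)  [load 7/13]
  11 → host 7 (new)  [load 11/13]
  10 → host 8 (new)  [load 10/13]
  11 → host 9 (new)  [load 11/13]
  2 → host 2  [load 11/13]
9 hosts opened.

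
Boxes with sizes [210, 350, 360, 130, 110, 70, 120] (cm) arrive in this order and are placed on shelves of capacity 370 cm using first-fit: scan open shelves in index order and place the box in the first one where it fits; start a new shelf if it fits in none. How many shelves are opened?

4

  210 → shelf 1 (new)  [load 210/370]
  350 → shelf 2 (new)  [load 350/370]
  360 → shelf 3 (new)  [load 360/370]
  130 → shelf 1  [load 340/370]
  110 → shelf 4 (new)  [load 110/370]
  70 → shelf 4  [load 180/370]
  120 → shelf 4  [load 300/370]
4 shelves opened.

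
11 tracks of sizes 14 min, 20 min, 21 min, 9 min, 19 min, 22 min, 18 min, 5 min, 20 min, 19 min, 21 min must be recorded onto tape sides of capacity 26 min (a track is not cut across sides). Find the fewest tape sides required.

Total = 22 + 21 + 21 + 20 + 20 + 19 + 19 + 18 + 14 + 9 + 5 = 188 min.
Lower bound: ⌈188/26⌉ = 8 tape sides.
Also, 9 tracks each exceed 13 min, and no two of those can share a side, so at least 9 tape sides are needed.
A packing using 9 tape sides:
  side 1: 22 = 22
  side 2: 21 + 5 = 26
  side 3: 21 = 21
  side 4: 20 = 20
  side 5: 20 = 20
  side 6: 19 = 19
  side 7: 19 = 19
  side 8: 18 = 18
  side 9: 14 + 9 = 23
This matches the lower bound, so 9 is optimal.

9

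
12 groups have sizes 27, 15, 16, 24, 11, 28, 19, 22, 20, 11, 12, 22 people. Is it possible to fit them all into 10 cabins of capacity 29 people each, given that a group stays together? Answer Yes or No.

Yes

A valid assignment using 10 cabins:
  cabin 1: 28 = 28
  cabin 2: 27 = 27
  cabin 3: 24 = 24
  cabin 4: 22 = 22
  cabin 5: 22 = 22
  cabin 6: 20 = 20
  cabin 7: 19 = 19
  cabin 8: 16 + 12 = 28
  cabin 9: 15 + 11 = 26
  cabin 10: 11 = 11
Every load is within 29 people, so 10 cabins suffice.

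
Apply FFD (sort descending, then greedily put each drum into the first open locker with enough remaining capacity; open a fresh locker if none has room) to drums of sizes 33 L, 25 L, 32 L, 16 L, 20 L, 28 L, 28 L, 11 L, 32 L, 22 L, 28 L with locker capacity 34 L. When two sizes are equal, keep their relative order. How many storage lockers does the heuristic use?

10

Sorted descending: 33, 32, 32, 28, 28, 28, 25, 22, 20, 16, 11.
  33 → locker 1 (new)  [load 33/34]
  32 → locker 2 (new)  [load 32/34]
  32 → locker 3 (new)  [load 32/34]
  28 → locker 4 (new)  [load 28/34]
  28 → locker 5 (new)  [load 28/34]
  28 → locker 6 (new)  [load 28/34]
  25 → locker 7 (new)  [load 25/34]
  22 → locker 8 (new)  [load 22/34]
  20 → locker 9 (new)  [load 20/34]
  16 → locker 10 (new)  [load 16/34]
  11 → locker 8  [load 33/34]
10 storage lockers opened.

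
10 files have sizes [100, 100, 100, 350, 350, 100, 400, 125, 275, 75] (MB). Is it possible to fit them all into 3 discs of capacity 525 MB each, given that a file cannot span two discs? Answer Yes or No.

Total = 1975 MB; ⌈1975/525⌉ = 4.
At least 4 discs are required, but only 3 are allowed.

No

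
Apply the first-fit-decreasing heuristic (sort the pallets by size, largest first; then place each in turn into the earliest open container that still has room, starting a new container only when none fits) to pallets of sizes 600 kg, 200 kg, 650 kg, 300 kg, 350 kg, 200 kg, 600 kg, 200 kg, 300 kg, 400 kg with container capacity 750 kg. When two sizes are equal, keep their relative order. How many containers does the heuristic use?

6

Sorted descending: 650, 600, 600, 400, 350, 300, 300, 200, 200, 200.
  650 → container 1 (new)  [load 650/750]
  600 → container 2 (new)  [load 600/750]
  600 → container 3 (new)  [load 600/750]
  400 → container 4 (new)  [load 400/750]
  350 → container 4  [load 750/750]
  300 → container 5 (new)  [load 300/750]
  300 → container 5  [load 600/750]
  200 → container 6 (new)  [load 200/750]
  200 → container 6  [load 400/750]
  200 → container 6  [load 600/750]
6 containers opened.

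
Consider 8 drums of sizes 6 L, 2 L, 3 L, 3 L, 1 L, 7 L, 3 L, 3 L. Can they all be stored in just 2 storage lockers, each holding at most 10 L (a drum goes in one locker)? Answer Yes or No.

No

Total = 28 L; ⌈28/10⌉ = 3.
At least 3 storage lockers are required, but only 2 are allowed.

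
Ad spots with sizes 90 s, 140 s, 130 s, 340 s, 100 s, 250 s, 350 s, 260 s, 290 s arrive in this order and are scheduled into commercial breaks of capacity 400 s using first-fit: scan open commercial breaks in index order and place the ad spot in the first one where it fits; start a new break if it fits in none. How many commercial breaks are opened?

  90 → break 1 (new)  [load 90/400]
  140 → break 1  [load 230/400]
  130 → break 1  [load 360/400]
  340 → break 2 (new)  [load 340/400]
  100 → break 3 (new)  [load 100/400]
  250 → break 3  [load 350/400]
  350 → break 4 (new)  [load 350/400]
  260 → break 5 (new)  [load 260/400]
  290 → break 6 (new)  [load 290/400]
6 commercial breaks opened.

6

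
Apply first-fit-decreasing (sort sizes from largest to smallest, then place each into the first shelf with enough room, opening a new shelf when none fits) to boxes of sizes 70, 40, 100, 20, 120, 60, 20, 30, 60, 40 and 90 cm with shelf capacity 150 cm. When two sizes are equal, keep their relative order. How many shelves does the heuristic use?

Sorted descending: 120, 100, 90, 70, 60, 60, 40, 40, 30, 20, 20.
  120 → shelf 1 (new)  [load 120/150]
  100 → shelf 2 (new)  [load 100/150]
  90 → shelf 3 (new)  [load 90/150]
  70 → shelf 4 (new)  [load 70/150]
  60 → shelf 3  [load 150/150]
  60 → shelf 4  [load 130/150]
  40 → shelf 2  [load 140/150]
  40 → shelf 5 (new)  [load 40/150]
  30 → shelf 1  [load 150/150]
  20 → shelf 4  [load 150/150]
  20 → shelf 5  [load 60/150]
5 shelves opened.

5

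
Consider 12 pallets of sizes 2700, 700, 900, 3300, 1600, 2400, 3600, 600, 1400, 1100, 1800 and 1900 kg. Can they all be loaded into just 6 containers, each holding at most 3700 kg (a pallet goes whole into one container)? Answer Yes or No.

No

Total = 22000 kg; ⌈22000/3700⌉ = 6.
The bound of 6 does not rule out 6, but exhaustive search shows no assignment into 6 containers of capacity 3700 kg exists — the minimum is 7.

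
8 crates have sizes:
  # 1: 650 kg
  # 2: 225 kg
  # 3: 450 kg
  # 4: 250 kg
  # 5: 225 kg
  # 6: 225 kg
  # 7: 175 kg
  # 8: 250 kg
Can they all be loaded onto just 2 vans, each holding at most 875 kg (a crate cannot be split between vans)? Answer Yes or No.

No

Total = 2450 kg; ⌈2450/875⌉ = 3.
At least 3 vans are required, but only 2 are allowed.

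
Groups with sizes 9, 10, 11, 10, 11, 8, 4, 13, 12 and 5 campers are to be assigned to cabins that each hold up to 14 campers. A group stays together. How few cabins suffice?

Total = 13 + 12 + 11 + 11 + 10 + 10 + 9 + 8 + 5 + 4 = 93 campers.
Lower bound: ⌈93/14⌉ = 7 cabins.
Also, 8 groups each exceed 7 campers, and no two of those can share a cabin, so at least 8 cabins are needed.
A packing using 8 cabins:
  cabin 1: 13 = 13
  cabin 2: 12 = 12
  cabin 3: 11 = 11
  cabin 4: 11 = 11
  cabin 5: 10 + 4 = 14
  cabin 6: 10 = 10
  cabin 7: 9 + 5 = 14
  cabin 8: 8 = 8
This matches the lower bound, so 8 is optimal.

8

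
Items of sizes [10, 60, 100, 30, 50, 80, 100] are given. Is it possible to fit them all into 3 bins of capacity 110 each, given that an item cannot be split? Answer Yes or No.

Total = 430; ⌈430/110⌉ = 4.
At least 4 bins are required, but only 3 are allowed.

No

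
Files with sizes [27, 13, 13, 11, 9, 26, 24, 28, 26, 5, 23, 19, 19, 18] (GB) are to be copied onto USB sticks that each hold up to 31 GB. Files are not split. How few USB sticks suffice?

10

Total = 28 + 27 + 26 + 26 + 24 + 23 + 19 + 19 + 18 + 13 + 13 + 11 + 9 + 5 = 261 GB.
Lower bound: ⌈261/31⌉ = 9 USB sticks.
A packing using 10 USB sticks:
  USB stick 1: 28 = 28
  USB stick 2: 27 = 27
  USB stick 3: 26 + 5 = 31
  USB stick 4: 26 = 26
  USB stick 5: 24 = 24
  USB stick 6: 23 = 23
  USB stick 7: 19 + 11 = 30
  USB stick 8: 19 + 9 = 28
  USB stick 9: 18 + 13 = 31
  USB stick 10: 13 = 13
No arrangement into 9 USB sticks stays within capacity, so 10 is optimal.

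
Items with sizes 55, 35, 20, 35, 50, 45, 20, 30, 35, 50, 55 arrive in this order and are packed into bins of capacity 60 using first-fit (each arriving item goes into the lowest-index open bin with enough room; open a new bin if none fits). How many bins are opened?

  55 → bin 1 (new)  [load 55/60]
  35 → bin 2 (new)  [load 35/60]
  20 → bin 2  [load 55/60]
  35 → bin 3 (new)  [load 35/60]
  50 → bin 4 (new)  [load 50/60]
  45 → bin 5 (new)  [load 45/60]
  20 → bin 3  [load 55/60]
  30 → bin 6 (new)  [load 30/60]
  35 → bin 7 (new)  [load 35/60]
  50 → bin 8 (new)  [load 50/60]
  55 → bin 9 (new)  [load 55/60]
9 bins opened.

9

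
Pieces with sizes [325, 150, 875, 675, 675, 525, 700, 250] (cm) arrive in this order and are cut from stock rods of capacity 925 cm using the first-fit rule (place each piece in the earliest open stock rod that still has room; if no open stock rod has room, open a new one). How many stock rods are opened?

6

  325 → stock rod 1 (new)  [load 325/925]
  150 → stock rod 1  [load 475/925]
  875 → stock rod 2 (new)  [load 875/925]
  675 → stock rod 3 (new)  [load 675/925]
  675 → stock rod 4 (new)  [load 675/925]
  525 → stock rod 5 (new)  [load 525/925]
  700 → stock rod 6 (new)  [load 700/925]
  250 → stock rod 1  [load 725/925]
6 stock rods opened.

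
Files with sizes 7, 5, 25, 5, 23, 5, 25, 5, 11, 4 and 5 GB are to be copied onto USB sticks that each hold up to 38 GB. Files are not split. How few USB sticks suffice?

Total = 25 + 25 + 23 + 11 + 7 + 5 + 5 + 5 + 5 + 5 + 4 = 120 GB.
Lower bound: ⌈120/38⌉ = 4 USB sticks.
A packing using 4 USB sticks:
  USB stick 1: 25 + 11 = 36
  USB stick 2: 25 + 7 + 5 = 37
  USB stick 3: 23 + 5 + 5 + 5 = 38
  USB stick 4: 5 + 4 = 9
This matches the lower bound, so 4 is optimal.

4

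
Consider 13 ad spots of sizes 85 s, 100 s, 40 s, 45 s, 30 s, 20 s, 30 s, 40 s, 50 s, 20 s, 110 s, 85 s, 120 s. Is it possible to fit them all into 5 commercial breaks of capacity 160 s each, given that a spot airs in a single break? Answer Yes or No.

A valid assignment using 5 commercial breaks:
  break 1: 120 + 40 = 160
  break 2: 110 + 50 = 160
  break 3: 100 + 45 = 145
  break 4: 85 + 40 + 30 = 155
  break 5: 85 + 30 + 20 + 20 = 155
Every load is within 160 s, so 5 commercial breaks suffice.

Yes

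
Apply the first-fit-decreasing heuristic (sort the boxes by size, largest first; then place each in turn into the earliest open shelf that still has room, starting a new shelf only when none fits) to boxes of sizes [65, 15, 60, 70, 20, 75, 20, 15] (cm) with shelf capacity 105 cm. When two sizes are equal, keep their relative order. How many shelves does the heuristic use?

4

Sorted descending: 75, 70, 65, 60, 20, 20, 15, 15.
  75 → shelf 1 (new)  [load 75/105]
  70 → shelf 2 (new)  [load 70/105]
  65 → shelf 3 (new)  [load 65/105]
  60 → shelf 4 (new)  [load 60/105]
  20 → shelf 1  [load 95/105]
  20 → shelf 2  [load 90/105]
  15 → shelf 2  [load 105/105]
  15 → shelf 3  [load 80/105]
4 shelves opened.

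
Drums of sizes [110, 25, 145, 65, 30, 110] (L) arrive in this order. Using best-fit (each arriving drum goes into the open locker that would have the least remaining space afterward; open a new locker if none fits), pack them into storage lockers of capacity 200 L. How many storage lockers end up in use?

3

  110 → locker 1 (new)  [load 110/200]
  25 → locker 1  [load 135/200]
  145 → locker 2 (new)  [load 145/200]
  65 → locker 1  [load 200/200]
  30 → locker 2  [load 175/200]
  110 → locker 3 (new)  [load 110/200]
3 storage lockers opened.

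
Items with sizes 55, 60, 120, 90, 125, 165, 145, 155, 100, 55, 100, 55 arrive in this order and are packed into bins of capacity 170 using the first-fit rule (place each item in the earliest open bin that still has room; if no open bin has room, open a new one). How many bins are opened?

9

  55 → bin 1 (new)  [load 55/170]
  60 → bin 1  [load 115/170]
  120 → bin 2 (new)  [load 120/170]
  90 → bin 3 (new)  [load 90/170]
  125 → bin 4 (new)  [load 125/170]
  165 → bin 5 (new)  [load 165/170]
  145 → bin 6 (new)  [load 145/170]
  155 → bin 7 (new)  [load 155/170]
  100 → bin 8 (new)  [load 100/170]
  55 → bin 1  [load 170/170]
  100 → bin 9 (new)  [load 100/170]
  55 → bin 3  [load 145/170]
9 bins opened.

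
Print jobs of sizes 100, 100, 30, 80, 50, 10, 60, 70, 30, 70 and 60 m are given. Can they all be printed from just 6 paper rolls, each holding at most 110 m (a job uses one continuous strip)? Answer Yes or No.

No

Total = 660 m; ⌈660/110⌉ = 6.
7 print jobs each exceed half the capacity and cannot share a roll, forcing at least 7 paper rolls.
At least 7 paper rolls are required, but only 6 are allowed.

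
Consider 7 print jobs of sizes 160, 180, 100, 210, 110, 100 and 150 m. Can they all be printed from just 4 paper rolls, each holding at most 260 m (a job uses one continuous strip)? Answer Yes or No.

No

Total = 1010 m; ⌈1010/260⌉ = 4.
The bound of 4 does not rule out 4, but exhaustive search shows no assignment into 4 paper rolls of capacity 260 m exists — the minimum is 5.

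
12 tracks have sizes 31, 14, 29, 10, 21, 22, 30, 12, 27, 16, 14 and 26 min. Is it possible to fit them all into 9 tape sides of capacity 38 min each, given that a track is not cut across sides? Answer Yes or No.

Yes

A valid assignment using 8 tape sides:
  side 1: 31 = 31
  side 2: 30 = 30
  side 3: 29 = 29
  side 4: 27 + 10 = 37
  side 5: 26 + 12 = 38
  side 6: 22 + 16 = 38
  side 7: 21 + 14 = 35
  side 8: 14 = 14
That uses only 8 ≤ 9, so 9 tape sides are enough.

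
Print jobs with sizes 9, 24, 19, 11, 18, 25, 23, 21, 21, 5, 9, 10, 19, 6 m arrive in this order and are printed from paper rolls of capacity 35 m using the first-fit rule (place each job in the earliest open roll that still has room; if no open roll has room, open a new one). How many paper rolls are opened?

  9 → roll 1 (new)  [load 9/35]
  24 → roll 1  [load 33/35]
  19 → roll 2 (new)  [load 19/35]
  11 → roll 2  [load 30/35]
  18 → roll 3 (new)  [load 18/35]
  25 → roll 4 (new)  [load 25/35]
  23 → roll 5 (new)  [load 23/35]
  21 → roll 6 (new)  [load 21/35]
  21 → roll 7 (new)  [load 21/35]
  5 → roll 2  [load 35/35]
  9 → roll 3  [load 27/35]
  10 → roll 4  [load 35/35]
  19 → roll 8 (new)  [load 19/35]
  6 → roll 3  [load 33/35]
8 paper rolls opened.

8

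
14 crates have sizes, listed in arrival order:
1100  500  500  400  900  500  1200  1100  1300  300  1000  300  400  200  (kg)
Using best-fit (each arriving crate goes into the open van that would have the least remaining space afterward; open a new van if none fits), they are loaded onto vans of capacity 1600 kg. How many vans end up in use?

7

  1100 → van 1 (new)  [load 1100/1600]
  500 → van 1  [load 1600/1600]
  500 → van 2 (new)  [load 500/1600]
  400 → van 2  [load 900/1600]
  900 → van 3 (new)  [load 900/1600]
  500 → van 2  [load 1400/1600]
  1200 → van 4 (new)  [load 1200/1600]
  1100 → van 5 (new)  [load 1100/1600]
  1300 → van 6 (new)  [load 1300/1600]
  300 → van 6  [load 1600/1600]
  1000 → van 7 (new)  [load 1000/1600]
  300 → van 4  [load 1500/1600]
  400 → van 5  [load 1500/1600]
  200 → van 2  [load 1600/1600]
7 vans opened.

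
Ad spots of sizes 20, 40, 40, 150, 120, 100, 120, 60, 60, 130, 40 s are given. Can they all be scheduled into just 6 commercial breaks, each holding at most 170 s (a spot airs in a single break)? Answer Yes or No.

A valid assignment using 6 commercial breaks:
  break 1: 150 + 20 = 170
  break 2: 130 + 40 = 170
  break 3: 120 + 40 = 160
  break 4: 120 + 40 = 160
  break 5: 100 + 60 = 160
  break 6: 60 = 60
Every load is within 170 s, so 6 commercial breaks suffice.

Yes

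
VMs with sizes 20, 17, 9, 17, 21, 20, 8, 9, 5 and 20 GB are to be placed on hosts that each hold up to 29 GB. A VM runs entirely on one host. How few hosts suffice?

6

Total = 21 + 20 + 20 + 20 + 17 + 17 + 9 + 9 + 8 + 5 = 146 GB.
Lower bound: ⌈146/29⌉ = 6 hosts.
A packing using 6 hosts:
  host 1: 21 + 8 = 29
  host 2: 20 + 9 = 29
  host 3: 20 + 9 = 29
  host 4: 20 + 5 = 25
  host 5: 17 = 17
  host 6: 17 = 17
This matches the lower bound, so 6 is optimal.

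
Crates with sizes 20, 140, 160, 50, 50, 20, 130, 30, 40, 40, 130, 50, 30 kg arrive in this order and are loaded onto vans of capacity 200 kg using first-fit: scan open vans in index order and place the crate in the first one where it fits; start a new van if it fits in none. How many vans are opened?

  20 → van 1 (new)  [load 20/200]
  140 → van 1  [load 160/200]
  160 → van 2 (new)  [load 160/200]
  50 → van 3 (new)  [load 50/200]
  50 → van 3  [load 100/200]
  20 → van 1  [load 180/200]
  130 → van 4 (new)  [load 130/200]
  30 → van 2  [load 190/200]
  40 → van 3  [load 140/200]
  40 → van 3  [load 180/200]
  130 → van 5 (new)  [load 130/200]
  50 → van 4  [load 180/200]
  30 → van 5  [load 160/200]
5 vans opened.

5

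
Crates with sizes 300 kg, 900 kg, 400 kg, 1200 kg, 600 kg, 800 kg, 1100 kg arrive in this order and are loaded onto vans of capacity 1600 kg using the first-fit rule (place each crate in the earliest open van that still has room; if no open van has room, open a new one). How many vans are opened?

4

  300 → van 1 (new)  [load 300/1600]
  900 → van 1  [load 1200/1600]
  400 → van 1  [load 1600/1600]
  1200 → van 2 (new)  [load 1200/1600]
  600 → van 3 (new)  [load 600/1600]
  800 → van 3  [load 1400/1600]
  1100 → van 4 (new)  [load 1100/1600]
4 vans opened.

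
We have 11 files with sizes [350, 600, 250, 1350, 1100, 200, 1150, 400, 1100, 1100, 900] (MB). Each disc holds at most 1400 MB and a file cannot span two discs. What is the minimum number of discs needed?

7

Total = 1350 + 1150 + 1100 + 1100 + 1100 + 900 + 600 + 400 + 350 + 250 + 200 = 8500 MB.
Lower bound: ⌈8500/1400⌉ = 7 discs.
A packing using 7 discs:
  disc 1: 1350 = 1350
  disc 2: 1150 + 250 = 1400
  disc 3: 1100 + 200 = 1300
  disc 4: 1100 = 1100
  disc 5: 1100 = 1100
  disc 6: 900 + 400 = 1300
  disc 7: 600 + 350 = 950
This matches the lower bound, so 7 is optimal.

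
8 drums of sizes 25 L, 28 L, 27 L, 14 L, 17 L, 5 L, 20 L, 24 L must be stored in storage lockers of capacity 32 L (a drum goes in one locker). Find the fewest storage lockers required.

Total = 28 + 27 + 25 + 24 + 20 + 17 + 14 + 5 = 160 L.
Lower bound: ⌈160/32⌉ = 5 storage lockers.
Also, 6 drums each exceed 16 L, and no two of those can share a locker, so at least 6 storage lockers are needed.
A packing using 6 storage lockers:
  locker 1: 28 = 28
  locker 2: 27 + 5 = 32
  locker 3: 25 = 25
  locker 4: 24 = 24
  locker 5: 20 = 20
  locker 6: 17 + 14 = 31
This matches the lower bound, so 6 is optimal.

6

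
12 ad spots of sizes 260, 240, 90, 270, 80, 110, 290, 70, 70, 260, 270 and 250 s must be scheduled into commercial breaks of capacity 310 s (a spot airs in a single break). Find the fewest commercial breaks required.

9

Total = 290 + 270 + 270 + 260 + 260 + 250 + 240 + 110 + 90 + 80 + 70 + 70 = 2260 s.
Lower bound: ⌈2260/310⌉ = 8 commercial breaks.
A packing using 9 commercial breaks:
  break 1: 290 = 290
  break 2: 270 = 270
  break 3: 270 = 270
  break 4: 260 = 260
  break 5: 260 = 260
  break 6: 250 = 250
  break 7: 240 + 70 = 310
  break 8: 110 + 90 + 80 = 280
  break 9: 70 = 70
No arrangement into 8 commercial breaks stays within capacity, so 9 is optimal.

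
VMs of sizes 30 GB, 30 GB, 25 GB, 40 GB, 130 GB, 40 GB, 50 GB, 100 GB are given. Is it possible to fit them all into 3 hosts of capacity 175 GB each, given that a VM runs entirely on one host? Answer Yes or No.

Yes

A valid assignment using 3 hosts:
  host 1: 130 + 40 = 170
  host 2: 100 + 50 + 25 = 175
  host 3: 40 + 30 + 30 = 100
Every load is within 175 GB, so 3 hosts suffice.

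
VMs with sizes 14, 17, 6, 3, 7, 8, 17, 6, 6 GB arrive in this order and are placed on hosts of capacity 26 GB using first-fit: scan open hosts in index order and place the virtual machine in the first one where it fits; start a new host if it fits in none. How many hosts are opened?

4

  14 → host 1 (new)  [load 14/26]
  17 → host 2 (new)  [load 17/26]
  6 → host 1  [load 20/26]
  3 → host 1  [load 23/26]
  7 → host 2  [load 24/26]
  8 → host 3 (new)  [load 8/26]
  17 → host 3  [load 25/26]
  6 → host 4 (new)  [load 6/26]
  6 → host 4  [load 12/26]
4 hosts opened.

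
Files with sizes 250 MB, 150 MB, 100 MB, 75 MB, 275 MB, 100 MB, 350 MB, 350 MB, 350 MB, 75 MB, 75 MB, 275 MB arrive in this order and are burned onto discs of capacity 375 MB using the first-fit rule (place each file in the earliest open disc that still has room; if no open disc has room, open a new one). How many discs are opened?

7

  250 → disc 1 (new)  [load 250/375]
  150 → disc 2 (new)  [load 150/375]
  100 → disc 1  [load 350/375]
  75 → disc 2  [load 225/375]
  275 → disc 3 (new)  [load 275/375]
  100 → disc 2  [load 325/375]
  350 → disc 4 (new)  [load 350/375]
  350 → disc 5 (new)  [load 350/375]
  350 → disc 6 (new)  [load 350/375]
  75 → disc 3  [load 350/375]
  75 → disc 7 (new)  [load 75/375]
  275 → disc 7  [load 350/375]
7 discs opened.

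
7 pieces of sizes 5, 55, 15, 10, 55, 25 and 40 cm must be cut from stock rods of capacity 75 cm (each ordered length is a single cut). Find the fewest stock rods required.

3

Total = 55 + 55 + 40 + 25 + 15 + 10 + 5 = 205 cm.
Lower bound: ⌈205/75⌉ = 3 stock rods.
A packing using 3 stock rods:
  stock rod 1: 55 + 15 + 5 = 75
  stock rod 2: 55 + 10 = 65
  stock rod 3: 40 + 25 = 65
This matches the lower bound, so 3 is optimal.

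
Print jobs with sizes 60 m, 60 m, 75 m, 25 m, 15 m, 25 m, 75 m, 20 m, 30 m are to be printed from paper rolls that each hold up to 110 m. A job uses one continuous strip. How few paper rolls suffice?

4

Total = 75 + 75 + 60 + 60 + 30 + 25 + 25 + 20 + 15 = 385 m.
Lower bound: ⌈385/110⌉ = 4 paper rolls.
A packing using 4 paper rolls:
  roll 1: 75 + 30 = 105
  roll 2: 75 + 25 = 100
  roll 3: 60 + 25 + 20 = 105
  roll 4: 60 + 15 = 75
This matches the lower bound, so 4 is optimal.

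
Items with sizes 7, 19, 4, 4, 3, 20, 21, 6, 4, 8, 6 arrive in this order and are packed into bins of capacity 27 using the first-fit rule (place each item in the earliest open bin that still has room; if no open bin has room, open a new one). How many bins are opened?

  7 → bin 1 (new)  [load 7/27]
  19 → bin 1  [load 26/27]
  4 → bin 2 (new)  [load 4/27]
  4 → bin 2  [load 8/27]
  3 → bin 2  [load 11/27]
  20 → bin 3 (new)  [load 20/27]
  21 → bin 4 (new)  [load 21/27]
  6 → bin 2  [load 17/27]
  4 → bin 2  [load 21/27]
  8 → bin 5 (new)  [load 8/27]
  6 → bin 2  [load 27/27]
5 bins opened.

5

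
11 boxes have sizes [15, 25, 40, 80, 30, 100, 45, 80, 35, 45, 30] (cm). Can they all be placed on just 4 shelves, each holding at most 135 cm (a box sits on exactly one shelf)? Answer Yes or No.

Yes

A valid assignment using 4 shelves:
  shelf 1: 100 + 35 = 135
  shelf 2: 80 + 45 = 125
  shelf 3: 80 + 40 + 15 = 135
  shelf 4: 45 + 30 + 30 + 25 = 130
Every load is within 135 cm, so 4 shelves suffice.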